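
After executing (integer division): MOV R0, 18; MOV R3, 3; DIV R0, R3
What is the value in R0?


Register state trace:
  MOV R0, 18  → R0 = 18
  MOV R3, 3  → R3 = 3
  DIV R0, R3  → R0 = 18 // 3 = 6
Final: R0 = 6

6


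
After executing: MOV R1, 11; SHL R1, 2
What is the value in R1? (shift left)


Register state trace:
  MOV R1, 11  → R1 = 11
  SHL R1, 2  → R1 = 11 << 2 = 11 * 2^2 = 44
Final: R1 = 44

44


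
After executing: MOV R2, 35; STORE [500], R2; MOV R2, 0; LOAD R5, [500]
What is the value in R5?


Register and memory trace:
  MOV R2, 35  → R2 = 35
  STORE [500], R2  → mem[500] = 35
  MOV R2, 0  → R2 = 0
  LOAD R5, [500]  → R5 = mem[500] = 35
Final: R5 = 35

35


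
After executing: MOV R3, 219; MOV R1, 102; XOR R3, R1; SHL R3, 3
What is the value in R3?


Register state trace:
  MOV R3, 219  → R3 = 219 (0b11011011)
  MOV R1, 102  → R1 = 102 (0b01100110)
  XOR R3, R1  → R3 = 219 XOR 102 = 189 (0b10111101)
  SHL R3, 3  → R3 = 189 << 3 = 1512
Final: R3 = 1512

1512


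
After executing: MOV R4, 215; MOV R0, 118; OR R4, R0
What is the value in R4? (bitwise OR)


Register state trace:
  MOV R4, 215  → R4 = 215 (0b11010111)
  MOV R0, 118  → R0 = 118 (0b01110110)
  OR R4, R0   → R4 = 215 OR 118 = 247 (0b11110111)
Final: R4 = 247

247


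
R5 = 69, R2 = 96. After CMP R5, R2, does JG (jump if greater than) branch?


Trace:
  R5 = 69, R2 = 96
  CMP R5, R2  → compares 69 vs 96
  JG checks: is 69 greater than 96?
  69 < 96, so condition is false
Branch taken: No

No


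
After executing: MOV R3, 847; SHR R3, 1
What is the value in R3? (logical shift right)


Register state trace:
  MOV R3, 847  → R3 = 847
  SHR R3, 1  → R3 = 847 >> 1 = 847 // 2^1 = 423
Final: R3 = 423

423


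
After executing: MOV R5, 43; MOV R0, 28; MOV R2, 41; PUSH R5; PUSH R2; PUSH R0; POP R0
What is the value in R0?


Stack trace (top is rightmost):
  MOV R5, 43  → R5 = 43
  MOV R0, 28  → R0 = 28
  MOV R2, 41  → R2 = 41
  PUSH R5  → stack: [43]
  PUSH R2  → stack: [43, 41]
  PUSH R0  → stack: [43, 41, 28]
  POP R0  → R0 = 28, stack: [43, 41]
Final: R0 = 28

28


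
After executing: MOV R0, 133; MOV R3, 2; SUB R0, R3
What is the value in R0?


Register state trace:
  MOV R0, 133  → R0 = 133
  MOV R3, 2  → R3 = 2
  SUB R0, R3  → R0 = 133 - 2 = 131
Final: R0 = 131

131


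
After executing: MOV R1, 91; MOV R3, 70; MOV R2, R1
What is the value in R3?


Register state trace:
  MOV R1, 91  → R1 = 91
  MOV R3, 70  → R3 = 70
  MOV R2, R1  → R2 = 91
Final: R3 = 70

70


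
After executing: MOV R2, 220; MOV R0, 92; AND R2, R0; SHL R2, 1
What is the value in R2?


Register state trace:
  MOV R2, 220  → R2 = 220 (0b11011100)
  MOV R0, 92  → R0 = 92 (0b01011100)
  AND R2, R0  → R2 = 220 AND 92 = 92 (0b01011100)
  SHL R2, 1  → R2 = 92 << 1 = 184
Final: R2 = 184

184


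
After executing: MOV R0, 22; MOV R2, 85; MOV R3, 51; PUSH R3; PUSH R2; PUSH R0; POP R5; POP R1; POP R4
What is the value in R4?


Stack trace (top is rightmost):
  MOV R0, 22  → R0 = 22
  MOV R2, 85  → R2 = 85
  MOV R3, 51  → R3 = 51
  PUSH R3  → stack: [51]
  PUSH R2  → stack: [51, 85]
  PUSH R0  → stack: [51, 85, 22]
  POP R5  → R5 = 22, stack: [51, 85]
  POP R1  → R1 = 85, stack: [51]
  POP R4  → R4 = 51, stack: []
Final: R4 = 51

51


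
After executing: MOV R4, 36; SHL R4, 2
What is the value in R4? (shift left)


Register state trace:
  MOV R4, 36  → R4 = 36
  SHL R4, 2  → R4 = 36 << 2 = 36 * 2^2 = 144
Final: R4 = 144

144


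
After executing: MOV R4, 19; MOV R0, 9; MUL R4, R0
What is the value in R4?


Register state trace:
  MOV R4, 19  → R4 = 19
  MOV R0, 9  → R0 = 9
  MUL R4, R0  → R4 = 19 * 9 = 171
Final: R4 = 171

171


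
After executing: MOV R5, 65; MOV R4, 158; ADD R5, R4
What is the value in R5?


Register state trace:
  MOV R5, 65  → R5 = 65
  MOV R4, 158  → R4 = 158
  ADD R5, R4  → R5 = 65 + 158 = 223
Final: R5 = 223

223


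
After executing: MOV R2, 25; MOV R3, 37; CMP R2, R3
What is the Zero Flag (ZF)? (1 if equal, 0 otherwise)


Register state trace:
  MOV R2, 25  → R2 = 25
  MOV R3, 37  → R3 = 37
  CMP R2, R3  → computes 25 - 37 = -12
  Result is nonzero, so values are not equal
ZF = 0

0


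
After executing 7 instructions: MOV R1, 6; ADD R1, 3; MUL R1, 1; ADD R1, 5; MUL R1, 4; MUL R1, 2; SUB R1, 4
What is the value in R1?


Register state trace:
  MOV R1, 6  → R1 = 6
  ADD R1, 3  → R1 = 6 + 3 = 9
  MUL R1, 1  → R1 = 9 * 1 = 9
  ADD R1, 5  → R1 = 9 + 5 = 14
  MUL R1, 4  → R1 = 14 * 4 = 56
  MUL R1, 2  → R1 = 56 * 2 = 112
  SUB R1, 4  → R1 = 112 - 4 = 108
Final: R1 = 108

108


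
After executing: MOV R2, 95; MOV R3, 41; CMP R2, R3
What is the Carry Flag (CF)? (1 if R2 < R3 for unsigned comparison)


Register state trace:
  MOV R2, 95  → R2 = 95
  MOV R3, 41  → R3 = 41
  CMP R2, R3  → unsigned 95 - 41: no borrow
  95 >= 41, so CF = 0
CF = 0

0


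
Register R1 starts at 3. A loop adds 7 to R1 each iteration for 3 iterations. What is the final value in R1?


Starting value: R1 = 3
  Iter 1: R1 = 3 + 7 = 10
  Iter 2: R1 = 10 + 7 = 17
  Iter 3: R1 = 17 + 7 = 24
Final: R1 = 24

24


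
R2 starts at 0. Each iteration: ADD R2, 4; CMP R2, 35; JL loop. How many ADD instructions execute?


Loop trace (R2 starts at 0, target 35, step 4):
  ADD #1: R2 = 0 + 4 = 4  → 4 < 35, loop
  ADD #2: R2 = 4 + 4 = 8  → 8 < 35, loop
  ADD #3: R2 = 8 + 4 = 12  → 12 < 35, loop
  ADD #4: R2 = 12 + 4 = 16  → 16 < 35, loop
  ADD #5: R2 = 16 + 4 = 20  → 20 < 35, loop
  ADD #6: R2 = 20 + 4 = 24  → 24 < 35, loop
  ADD #7: R2 = 24 + 4 = 28  → 28 < 35, loop
  ADD #8: R2 = 28 + 4 = 32  → 32 < 35, loop
  ADD #9: R2 = 32 + 4 = 36  → 36 >= 35, exit
Total ADD instructions: 9

9


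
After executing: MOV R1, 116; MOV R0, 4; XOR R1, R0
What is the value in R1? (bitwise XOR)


Register state trace:
  MOV R1, 116  → R1 = 116 (0b01110100)
  MOV R0, 4  → R0 = 4 (0b00000100)
  XOR R1, R0  → R1 = 116 XOR 4 = 112 (0b01110000)
Final: R1 = 112

112


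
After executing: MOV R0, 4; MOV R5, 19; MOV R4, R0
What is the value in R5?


Register state trace:
  MOV R0, 4  → R0 = 4
  MOV R5, 19  → R5 = 19
  MOV R4, R0  → R4 = 4
Final: R5 = 19

19


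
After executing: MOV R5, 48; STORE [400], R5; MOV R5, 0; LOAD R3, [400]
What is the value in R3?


Register and memory trace:
  MOV R5, 48  → R5 = 48
  STORE [400], R5  → mem[400] = 48
  MOV R5, 0  → R5 = 0
  LOAD R3, [400]  → R3 = mem[400] = 48
Final: R3 = 48

48


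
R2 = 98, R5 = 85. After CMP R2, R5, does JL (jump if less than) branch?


Trace:
  R2 = 98, R5 = 85
  CMP R2, R5  → compares 98 vs 85
  JL checks: is 98 less than 85?
  98 > 85, so condition is false
Branch taken: No

No


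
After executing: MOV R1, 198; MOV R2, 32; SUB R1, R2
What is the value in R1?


Register state trace:
  MOV R1, 198  → R1 = 198
  MOV R2, 32  → R2 = 32
  SUB R1, R2  → R1 = 198 - 32 = 166
Final: R1 = 166

166


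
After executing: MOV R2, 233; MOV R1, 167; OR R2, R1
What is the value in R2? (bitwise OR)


Register state trace:
  MOV R2, 233  → R2 = 233 (0b11101001)
  MOV R1, 167  → R1 = 167 (0b10100111)
  OR R2, R1   → R2 = 233 OR 167 = 239 (0b11101111)
Final: R2 = 239

239


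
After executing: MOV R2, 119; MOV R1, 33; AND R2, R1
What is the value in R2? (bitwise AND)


Register state trace:
  MOV R2, 119  → R2 = 119 (0b01110111)
  MOV R1, 33  → R1 = 33 (0b00100001)
  AND R2, R1  → R2 = 119 AND 33 = 33 (0b00100001)
Final: R2 = 33

33


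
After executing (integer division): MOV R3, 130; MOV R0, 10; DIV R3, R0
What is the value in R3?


Register state trace:
  MOV R3, 130  → R3 = 130
  MOV R0, 10  → R0 = 10
  DIV R3, R0  → R3 = 130 // 10 = 13
Final: R3 = 13

13


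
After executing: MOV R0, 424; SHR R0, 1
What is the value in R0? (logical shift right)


Register state trace:
  MOV R0, 424  → R0 = 424
  SHR R0, 1  → R0 = 424 >> 1 = 424 // 2^1 = 212
Final: R0 = 212

212


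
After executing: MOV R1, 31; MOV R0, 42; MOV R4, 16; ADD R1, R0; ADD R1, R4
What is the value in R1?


Register state trace:
  MOV R1, 31  → R1 = 31
  MOV R0, 42  → R0 = 42
  MOV R4, 16  → R4 = 16
  ADD R1, R0  → R1 = 31 + 42 = 73
  ADD R1, R4  → R1 = 73 + 16 = 89
Final: R1 = 89

89


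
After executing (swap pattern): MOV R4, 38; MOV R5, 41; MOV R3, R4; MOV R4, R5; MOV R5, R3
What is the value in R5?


Register state trace (swap pattern):
  MOV R4, 38  → R4 = 38
  MOV R5, 41  → R5 = 41
  MOV R3, R4  → R3 = 38  (save R4)
  MOV R4, R5  → R4 = 41  (R4 gets R5's value)
  MOV R5, R3  → R5 = 38  (R5 gets saved value)
Final: R5 = 38

38


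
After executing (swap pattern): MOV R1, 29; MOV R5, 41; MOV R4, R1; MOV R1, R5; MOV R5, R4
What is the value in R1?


Register state trace (swap pattern):
  MOV R1, 29  → R1 = 29
  MOV R5, 41  → R5 = 41
  MOV R4, R1  → R4 = 29  (save R1)
  MOV R1, R5  → R1 = 41  (R1 gets R5's value)
  MOV R5, R4  → R5 = 29  (R5 gets saved value)
Final: R1 = 41

41


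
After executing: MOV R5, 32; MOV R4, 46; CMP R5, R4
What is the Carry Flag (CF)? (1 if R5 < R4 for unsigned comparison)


Register state trace:
  MOV R5, 32  → R5 = 32
  MOV R4, 46  → R4 = 46
  CMP R5, R4  → unsigned 32 - 46: borrow occurs
  32 < 46, so CF = 1
CF = 1

1


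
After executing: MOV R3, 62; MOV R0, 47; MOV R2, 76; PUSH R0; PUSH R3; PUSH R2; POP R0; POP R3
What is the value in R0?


Stack trace (top is rightmost):
  MOV R3, 62  → R3 = 62
  MOV R0, 47  → R0 = 47
  MOV R2, 76  → R2 = 76
  PUSH R0  → stack: [47]
  PUSH R3  → stack: [47, 62]
  PUSH R2  → stack: [47, 62, 76]
  POP R0  → R0 = 76, stack: [47, 62]
  POP R3  → R3 = 62, stack: [47]
Final: R0 = 76

76


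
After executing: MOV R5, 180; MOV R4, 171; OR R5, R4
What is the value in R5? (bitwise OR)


Register state trace:
  MOV R5, 180  → R5 = 180 (0b10110100)
  MOV R4, 171  → R4 = 171 (0b10101011)
  OR R5, R4   → R5 = 180 OR 171 = 191 (0b10111111)
Final: R5 = 191

191


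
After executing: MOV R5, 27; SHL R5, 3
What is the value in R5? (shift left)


Register state trace:
  MOV R5, 27  → R5 = 27
  SHL R5, 3  → R5 = 27 << 3 = 27 * 2^3 = 216
Final: R5 = 216

216


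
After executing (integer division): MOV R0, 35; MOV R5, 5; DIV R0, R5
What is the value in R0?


Register state trace:
  MOV R0, 35  → R0 = 35
  MOV R5, 5  → R5 = 5
  DIV R0, R5  → R0 = 35 // 5 = 7
Final: R0 = 7

7


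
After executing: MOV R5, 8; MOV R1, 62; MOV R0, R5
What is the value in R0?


Register state trace:
  MOV R5, 8  → R5 = 8
  MOV R1, 62  → R1 = 62
  MOV R0, R5  → R0 = 8
Final: R0 = 8

8


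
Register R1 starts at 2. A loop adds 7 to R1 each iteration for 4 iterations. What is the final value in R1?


Starting value: R1 = 2
  Iter 1: R1 = 2 + 7 = 9
  Iter 2: R1 = 9 + 7 = 16
  Iter 3: R1 = 16 + 7 = 23
  Iter 4: R1 = 23 + 7 = 30
Final: R1 = 30

30


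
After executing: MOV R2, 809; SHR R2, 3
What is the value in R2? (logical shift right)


Register state trace:
  MOV R2, 809  → R2 = 809
  SHR R2, 3  → R2 = 809 >> 3 = 809 // 2^3 = 101
Final: R2 = 101

101


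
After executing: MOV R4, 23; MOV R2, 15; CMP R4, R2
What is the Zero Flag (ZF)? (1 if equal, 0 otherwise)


Register state trace:
  MOV R4, 23  → R4 = 23
  MOV R2, 15  → R2 = 15
  CMP R4, R2  → computes 23 - 15 = 8
  Result is nonzero, so values are not equal
ZF = 0

0


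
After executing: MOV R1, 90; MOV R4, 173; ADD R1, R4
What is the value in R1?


Register state trace:
  MOV R1, 90  → R1 = 90
  MOV R4, 173  → R4 = 173
  ADD R1, R4  → R1 = 90 + 173 = 263
Final: R1 = 263

263


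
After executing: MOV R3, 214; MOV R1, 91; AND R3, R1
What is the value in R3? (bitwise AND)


Register state trace:
  MOV R3, 214  → R3 = 214 (0b11010110)
  MOV R1, 91  → R1 = 91 (0b01011011)
  AND R3, R1  → R3 = 214 AND 91 = 82 (0b01010010)
Final: R3 = 82

82


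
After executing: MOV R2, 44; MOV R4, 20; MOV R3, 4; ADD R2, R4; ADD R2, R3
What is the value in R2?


Register state trace:
  MOV R2, 44  → R2 = 44
  MOV R4, 20  → R4 = 20
  MOV R3, 4  → R3 = 4
  ADD R2, R4  → R2 = 44 + 20 = 64
  ADD R2, R3  → R2 = 64 + 4 = 68
Final: R2 = 68

68


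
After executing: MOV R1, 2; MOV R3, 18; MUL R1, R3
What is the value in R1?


Register state trace:
  MOV R1, 2  → R1 = 2
  MOV R3, 18  → R3 = 18
  MUL R1, R3  → R1 = 2 * 18 = 36
Final: R1 = 36

36


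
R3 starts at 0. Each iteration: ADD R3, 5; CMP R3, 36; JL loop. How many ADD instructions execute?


Loop trace (R3 starts at 0, target 36, step 5):
  ADD #1: R3 = 0 + 5 = 5  → 5 < 36, loop
  ADD #2: R3 = 5 + 5 = 10  → 10 < 36, loop
  ADD #3: R3 = 10 + 5 = 15  → 15 < 36, loop
  ADD #4: R3 = 15 + 5 = 20  → 20 < 36, loop
  ADD #5: R3 = 20 + 5 = 25  → 25 < 36, loop
  ADD #6: R3 = 25 + 5 = 30  → 30 < 36, loop
  ADD #7: R3 = 30 + 5 = 35  → 35 < 36, loop
  ADD #8: R3 = 35 + 5 = 40  → 40 >= 36, exit
Total ADD instructions: 8

8


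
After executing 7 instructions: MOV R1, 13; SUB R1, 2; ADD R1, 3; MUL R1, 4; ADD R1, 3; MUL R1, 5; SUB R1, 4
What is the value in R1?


Register state trace:
  MOV R1, 13  → R1 = 13
  SUB R1, 2  → R1 = 13 - 2 = 11
  ADD R1, 3  → R1 = 11 + 3 = 14
  MUL R1, 4  → R1 = 14 * 4 = 56
  ADD R1, 3  → R1 = 56 + 3 = 59
  MUL R1, 5  → R1 = 59 * 5 = 295
  SUB R1, 4  → R1 = 295 - 4 = 291
Final: R1 = 291

291


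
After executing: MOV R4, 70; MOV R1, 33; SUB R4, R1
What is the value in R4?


Register state trace:
  MOV R4, 70  → R4 = 70
  MOV R1, 33  → R1 = 33
  SUB R4, R1  → R4 = 70 - 33 = 37
Final: R4 = 37

37


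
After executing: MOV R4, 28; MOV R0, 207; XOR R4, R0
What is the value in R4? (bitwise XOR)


Register state trace:
  MOV R4, 28  → R4 = 28 (0b00011100)
  MOV R0, 207  → R0 = 207 (0b11001111)
  XOR R4, R0  → R4 = 28 XOR 207 = 211 (0b11010011)
Final: R4 = 211

211


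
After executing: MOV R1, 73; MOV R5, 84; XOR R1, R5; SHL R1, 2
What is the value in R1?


Register state trace:
  MOV R1, 73  → R1 = 73 (0b01001001)
  MOV R5, 84  → R5 = 84 (0b01010100)
  XOR R1, R5  → R1 = 73 XOR 84 = 29 (0b00011101)
  SHL R1, 2  → R1 = 29 << 2 = 116
Final: R1 = 116

116


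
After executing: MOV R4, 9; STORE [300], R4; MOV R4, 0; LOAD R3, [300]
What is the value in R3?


Register and memory trace:
  MOV R4, 9  → R4 = 9
  STORE [300], R4  → mem[300] = 9
  MOV R4, 0  → R4 = 0
  LOAD R3, [300]  → R3 = mem[300] = 9
Final: R3 = 9

9


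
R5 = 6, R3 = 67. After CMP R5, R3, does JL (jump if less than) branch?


Trace:
  R5 = 6, R3 = 67
  CMP R5, R3  → compares 6 vs 67
  JL checks: is 6 less than 67?
  6 < 67, so condition is true
Branch taken: Yes

Yes


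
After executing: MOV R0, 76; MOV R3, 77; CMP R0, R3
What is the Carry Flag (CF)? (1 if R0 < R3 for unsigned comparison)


Register state trace:
  MOV R0, 76  → R0 = 76
  MOV R3, 77  → R3 = 77
  CMP R0, R3  → unsigned 76 - 77: borrow occurs
  76 < 77, so CF = 1
CF = 1

1


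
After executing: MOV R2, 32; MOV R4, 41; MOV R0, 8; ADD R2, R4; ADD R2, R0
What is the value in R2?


Register state trace:
  MOV R2, 32  → R2 = 32
  MOV R4, 41  → R4 = 41
  MOV R0, 8  → R0 = 8
  ADD R2, R4  → R2 = 32 + 41 = 73
  ADD R2, R0  → R2 = 73 + 8 = 81
Final: R2 = 81

81


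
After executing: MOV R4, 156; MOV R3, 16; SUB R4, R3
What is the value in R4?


Register state trace:
  MOV R4, 156  → R4 = 156
  MOV R3, 16  → R3 = 16
  SUB R4, R3  → R4 = 156 - 16 = 140
Final: R4 = 140

140


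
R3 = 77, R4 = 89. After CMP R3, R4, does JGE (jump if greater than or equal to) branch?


Trace:
  R3 = 77, R4 = 89
  CMP R3, R4  → compares 77 vs 89
  JGE checks: is 77 greater than or equal to 89?
  77 < 89, so condition is false
Branch taken: No

No


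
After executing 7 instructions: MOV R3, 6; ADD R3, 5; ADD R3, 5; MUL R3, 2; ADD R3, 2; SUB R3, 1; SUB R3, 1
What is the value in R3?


Register state trace:
  MOV R3, 6  → R3 = 6
  ADD R3, 5  → R3 = 6 + 5 = 11
  ADD R3, 5  → R3 = 11 + 5 = 16
  MUL R3, 2  → R3 = 16 * 2 = 32
  ADD R3, 2  → R3 = 32 + 2 = 34
  SUB R3, 1  → R3 = 34 - 1 = 33
  SUB R3, 1  → R3 = 33 - 1 = 32
Final: R3 = 32

32


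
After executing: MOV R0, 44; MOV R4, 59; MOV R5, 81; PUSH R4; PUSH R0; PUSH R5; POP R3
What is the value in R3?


Stack trace (top is rightmost):
  MOV R0, 44  → R0 = 44
  MOV R4, 59  → R4 = 59
  MOV R5, 81  → R5 = 81
  PUSH R4  → stack: [59]
  PUSH R0  → stack: [59, 44]
  PUSH R5  → stack: [59, 44, 81]
  POP R3  → R3 = 81, stack: [59, 44]
Final: R3 = 81

81


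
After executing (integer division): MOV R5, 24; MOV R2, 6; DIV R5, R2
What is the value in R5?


Register state trace:
  MOV R5, 24  → R5 = 24
  MOV R2, 6  → R2 = 6
  DIV R5, R2  → R5 = 24 // 6 = 4
Final: R5 = 4

4


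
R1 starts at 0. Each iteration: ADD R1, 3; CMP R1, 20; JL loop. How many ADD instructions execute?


Loop trace (R1 starts at 0, target 20, step 3):
  ADD #1: R1 = 0 + 3 = 3  → 3 < 20, loop
  ADD #2: R1 = 3 + 3 = 6  → 6 < 20, loop
  ADD #3: R1 = 6 + 3 = 9  → 9 < 20, loop
  ADD #4: R1 = 9 + 3 = 12  → 12 < 20, loop
  ADD #5: R1 = 12 + 3 = 15  → 15 < 20, loop
  ADD #6: R1 = 15 + 3 = 18  → 18 < 20, loop
  ADD #7: R1 = 18 + 3 = 21  → 21 >= 20, exit
Total ADD instructions: 7

7


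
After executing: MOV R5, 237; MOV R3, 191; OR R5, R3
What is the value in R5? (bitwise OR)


Register state trace:
  MOV R5, 237  → R5 = 237 (0b11101101)
  MOV R3, 191  → R3 = 191 (0b10111111)
  OR R5, R3   → R5 = 237 OR 191 = 255 (0b11111111)
Final: R5 = 255

255


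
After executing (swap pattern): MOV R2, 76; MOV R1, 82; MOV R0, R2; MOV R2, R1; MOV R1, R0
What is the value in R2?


Register state trace (swap pattern):
  MOV R2, 76  → R2 = 76
  MOV R1, 82  → R1 = 82
  MOV R0, R2  → R0 = 76  (save R2)
  MOV R2, R1  → R2 = 82  (R2 gets R1's value)
  MOV R1, R0  → R1 = 76  (R1 gets saved value)
Final: R2 = 82

82


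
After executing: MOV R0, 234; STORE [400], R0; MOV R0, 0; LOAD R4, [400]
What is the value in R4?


Register and memory trace:
  MOV R0, 234  → R0 = 234
  STORE [400], R0  → mem[400] = 234
  MOV R0, 0  → R0 = 0
  LOAD R4, [400]  → R4 = mem[400] = 234
Final: R4 = 234

234


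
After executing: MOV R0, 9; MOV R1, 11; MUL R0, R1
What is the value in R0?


Register state trace:
  MOV R0, 9  → R0 = 9
  MOV R1, 11  → R1 = 11
  MUL R0, R1  → R0 = 9 * 11 = 99
Final: R0 = 99

99


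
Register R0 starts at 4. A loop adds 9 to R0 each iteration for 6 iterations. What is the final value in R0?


Starting value: R0 = 4
  Iter 1: R0 = 4 + 9 = 13
  Iter 2: R0 = 13 + 9 = 22
  Iter 3: R0 = 22 + 9 = 31
  Iter 4: R0 = 31 + 9 = 40
  Iter 5: R0 = 40 + 9 = 49
  Iter 6: R0 = 49 + 9 = 58
Final: R0 = 58

58


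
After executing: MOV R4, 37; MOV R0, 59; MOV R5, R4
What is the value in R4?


Register state trace:
  MOV R4, 37  → R4 = 37
  MOV R0, 59  → R0 = 59
  MOV R5, R4  → R5 = 37
Final: R4 = 37

37


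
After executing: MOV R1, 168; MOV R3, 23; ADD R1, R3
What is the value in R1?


Register state trace:
  MOV R1, 168  → R1 = 168
  MOV R3, 23  → R3 = 23
  ADD R1, R3  → R1 = 168 + 23 = 191
Final: R1 = 191

191


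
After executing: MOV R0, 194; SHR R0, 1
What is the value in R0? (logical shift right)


Register state trace:
  MOV R0, 194  → R0 = 194
  SHR R0, 1  → R0 = 194 >> 1 = 194 // 2^1 = 97
Final: R0 = 97

97


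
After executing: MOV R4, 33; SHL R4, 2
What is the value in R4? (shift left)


Register state trace:
  MOV R4, 33  → R4 = 33
  SHL R4, 2  → R4 = 33 << 2 = 33 * 2^2 = 132
Final: R4 = 132

132


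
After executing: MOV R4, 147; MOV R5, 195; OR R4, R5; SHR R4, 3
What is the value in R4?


Register state trace:
  MOV R4, 147  → R4 = 147 (0b10010011)
  MOV R5, 195  → R5 = 195 (0b11000011)
  OR R4, R5  → R4 = 147 OR 195 = 211 (0b11010011)
  SHR R4, 3  → R4 = 211 >> 3 = 26
Final: R4 = 26

26


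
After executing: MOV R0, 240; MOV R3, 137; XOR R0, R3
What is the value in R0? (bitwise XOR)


Register state trace:
  MOV R0, 240  → R0 = 240 (0b11110000)
  MOV R3, 137  → R3 = 137 (0b10001001)
  XOR R0, R3  → R0 = 240 XOR 137 = 121 (0b01111001)
Final: R0 = 121

121


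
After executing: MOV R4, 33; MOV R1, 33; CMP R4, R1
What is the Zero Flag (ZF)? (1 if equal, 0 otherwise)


Register state trace:
  MOV R4, 33  → R4 = 33
  MOV R1, 33  → R1 = 33
  CMP R4, R1  → computes 33 - 33 = 0
  Result is zero, so values are equal
ZF = 1

1


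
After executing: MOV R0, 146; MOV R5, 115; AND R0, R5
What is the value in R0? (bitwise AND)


Register state trace:
  MOV R0, 146  → R0 = 146 (0b10010010)
  MOV R5, 115  → R5 = 115 (0b01110011)
  AND R0, R5  → R0 = 146 AND 115 = 18 (0b00010010)
Final: R0 = 18

18


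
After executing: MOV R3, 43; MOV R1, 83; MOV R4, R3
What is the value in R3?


Register state trace:
  MOV R3, 43  → R3 = 43
  MOV R1, 83  → R1 = 83
  MOV R4, R3  → R4 = 43
Final: R3 = 43

43


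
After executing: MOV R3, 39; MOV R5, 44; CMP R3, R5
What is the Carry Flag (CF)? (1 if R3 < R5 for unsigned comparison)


Register state trace:
  MOV R3, 39  → R3 = 39
  MOV R5, 44  → R5 = 44
  CMP R3, R5  → unsigned 39 - 44: borrow occurs
  39 < 44, so CF = 1
CF = 1

1


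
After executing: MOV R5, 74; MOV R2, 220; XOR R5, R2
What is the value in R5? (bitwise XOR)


Register state trace:
  MOV R5, 74  → R5 = 74 (0b01001010)
  MOV R2, 220  → R2 = 220 (0b11011100)
  XOR R5, R2  → R5 = 74 XOR 220 = 150 (0b10010110)
Final: R5 = 150

150


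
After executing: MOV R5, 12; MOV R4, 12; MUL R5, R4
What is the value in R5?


Register state trace:
  MOV R5, 12  → R5 = 12
  MOV R4, 12  → R4 = 12
  MUL R5, R4  → R5 = 12 * 12 = 144
Final: R5 = 144

144


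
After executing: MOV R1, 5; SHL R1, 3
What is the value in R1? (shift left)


Register state trace:
  MOV R1, 5  → R1 = 5
  SHL R1, 3  → R1 = 5 << 3 = 5 * 2^3 = 40
Final: R1 = 40

40


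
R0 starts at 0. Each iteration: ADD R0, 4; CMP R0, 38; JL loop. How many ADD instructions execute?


Loop trace (R0 starts at 0, target 38, step 4):
  ADD #1: R0 = 0 + 4 = 4  → 4 < 38, loop
  ADD #2: R0 = 4 + 4 = 8  → 8 < 38, loop
  ADD #3: R0 = 8 + 4 = 12  → 12 < 38, loop
  ADD #4: R0 = 12 + 4 = 16  → 16 < 38, loop
  ADD #5: R0 = 16 + 4 = 20  → 20 < 38, loop
  ADD #6: R0 = 20 + 4 = 24  → 24 < 38, loop
  ADD #7: R0 = 24 + 4 = 28  → 28 < 38, loop
  ADD #8: R0 = 28 + 4 = 32  → 32 < 38, loop
  ADD #9: R0 = 32 + 4 = 36  → 36 < 38, loop
  ADD #10: R0 = 36 + 4 = 40  → 40 >= 38, exit
Total ADD instructions: 10

10


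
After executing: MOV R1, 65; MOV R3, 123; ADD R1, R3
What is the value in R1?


Register state trace:
  MOV R1, 65  → R1 = 65
  MOV R3, 123  → R3 = 123
  ADD R1, R3  → R1 = 65 + 123 = 188
Final: R1 = 188

188


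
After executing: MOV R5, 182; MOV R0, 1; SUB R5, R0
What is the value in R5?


Register state trace:
  MOV R5, 182  → R5 = 182
  MOV R0, 1  → R0 = 1
  SUB R5, R0  → R5 = 182 - 1 = 181
Final: R5 = 181

181


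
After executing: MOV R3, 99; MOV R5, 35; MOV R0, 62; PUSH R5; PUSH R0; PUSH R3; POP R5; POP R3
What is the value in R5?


Stack trace (top is rightmost):
  MOV R3, 99  → R3 = 99
  MOV R5, 35  → R5 = 35
  MOV R0, 62  → R0 = 62
  PUSH R5  → stack: [35]
  PUSH R0  → stack: [35, 62]
  PUSH R3  → stack: [35, 62, 99]
  POP R5  → R5 = 99, stack: [35, 62]
  POP R3  → R3 = 62, stack: [35]
Final: R5 = 99

99


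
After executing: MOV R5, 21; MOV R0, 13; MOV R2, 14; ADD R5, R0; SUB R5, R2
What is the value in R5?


Register state trace:
  MOV R5, 21  → R5 = 21
  MOV R0, 13  → R0 = 13
  MOV R2, 14  → R2 = 14
  ADD R5, R0  → R5 = 21 + 13 = 34
  SUB R5, R2  → R5 = 34 - 14 = 20
Final: R5 = 20

20


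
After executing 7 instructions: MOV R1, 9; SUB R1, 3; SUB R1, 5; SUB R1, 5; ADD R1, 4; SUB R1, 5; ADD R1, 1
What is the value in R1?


Register state trace:
  MOV R1, 9  → R1 = 9
  SUB R1, 3  → R1 = 9 - 3 = 6
  SUB R1, 5  → R1 = 6 - 5 = 1
  SUB R1, 5  → R1 = 1 - 5 = -4
  ADD R1, 4  → R1 = -4 + 4 = 0
  SUB R1, 5  → R1 = 0 - 5 = -5
  ADD R1, 1  → R1 = -5 + 1 = -4
Final: R1 = -4

-4


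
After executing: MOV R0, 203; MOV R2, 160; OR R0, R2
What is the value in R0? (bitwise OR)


Register state trace:
  MOV R0, 203  → R0 = 203 (0b11001011)
  MOV R2, 160  → R2 = 160 (0b10100000)
  OR R0, R2   → R0 = 203 OR 160 = 235 (0b11101011)
Final: R0 = 235

235


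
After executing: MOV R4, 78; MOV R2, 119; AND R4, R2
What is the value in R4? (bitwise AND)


Register state trace:
  MOV R4, 78  → R4 = 78 (0b01001110)
  MOV R2, 119  → R2 = 119 (0b01110111)
  AND R4, R2  → R4 = 78 AND 119 = 70 (0b01000110)
Final: R4 = 70

70


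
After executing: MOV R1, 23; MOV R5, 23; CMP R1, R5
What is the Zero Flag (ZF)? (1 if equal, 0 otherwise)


Register state trace:
  MOV R1, 23  → R1 = 23
  MOV R5, 23  → R5 = 23
  CMP R1, R5  → computes 23 - 23 = 0
  Result is zero, so values are equal
ZF = 1

1


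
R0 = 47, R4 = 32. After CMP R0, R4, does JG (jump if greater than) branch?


Trace:
  R0 = 47, R4 = 32
  CMP R0, R4  → compares 47 vs 32
  JG checks: is 47 greater than 32?
  47 > 32, so condition is true
Branch taken: Yes

Yes


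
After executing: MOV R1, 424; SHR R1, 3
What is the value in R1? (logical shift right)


Register state trace:
  MOV R1, 424  → R1 = 424
  SHR R1, 3  → R1 = 424 >> 3 = 424 // 2^3 = 53
Final: R1 = 53

53


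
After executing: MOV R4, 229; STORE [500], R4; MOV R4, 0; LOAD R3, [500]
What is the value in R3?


Register and memory trace:
  MOV R4, 229  → R4 = 229
  STORE [500], R4  → mem[500] = 229
  MOV R4, 0  → R4 = 0
  LOAD R3, [500]  → R3 = mem[500] = 229
Final: R3 = 229

229


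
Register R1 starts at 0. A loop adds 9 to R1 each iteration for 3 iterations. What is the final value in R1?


Starting value: R1 = 0
  Iter 1: R1 = 0 + 9 = 9
  Iter 2: R1 = 9 + 9 = 18
  Iter 3: R1 = 18 + 9 = 27
Final: R1 = 27

27


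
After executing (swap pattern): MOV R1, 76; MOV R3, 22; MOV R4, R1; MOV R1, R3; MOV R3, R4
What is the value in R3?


Register state trace (swap pattern):
  MOV R1, 76  → R1 = 76
  MOV R3, 22  → R3 = 22
  MOV R4, R1  → R4 = 76  (save R1)
  MOV R1, R3  → R1 = 22  (R1 gets R3's value)
  MOV R3, R4  → R3 = 76  (R3 gets saved value)
Final: R3 = 76

76


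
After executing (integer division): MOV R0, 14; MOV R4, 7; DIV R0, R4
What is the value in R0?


Register state trace:
  MOV R0, 14  → R0 = 14
  MOV R4, 7  → R4 = 7
  DIV R0, R4  → R0 = 14 // 7 = 2
Final: R0 = 2

2


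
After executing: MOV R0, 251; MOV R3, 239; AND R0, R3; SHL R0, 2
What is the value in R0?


Register state trace:
  MOV R0, 251  → R0 = 251 (0b11111011)
  MOV R3, 239  → R3 = 239 (0b11101111)
  AND R0, R3  → R0 = 251 AND 239 = 235 (0b11101011)
  SHL R0, 2  → R0 = 235 << 2 = 940
Final: R0 = 940

940


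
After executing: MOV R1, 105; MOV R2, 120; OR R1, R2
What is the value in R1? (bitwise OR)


Register state trace:
  MOV R1, 105  → R1 = 105 (0b01101001)
  MOV R2, 120  → R2 = 120 (0b01111000)
  OR R1, R2   → R1 = 105 OR 120 = 121 (0b01111001)
Final: R1 = 121

121


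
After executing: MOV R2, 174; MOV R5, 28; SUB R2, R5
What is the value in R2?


Register state trace:
  MOV R2, 174  → R2 = 174
  MOV R5, 28  → R5 = 28
  SUB R2, R5  → R2 = 174 - 28 = 146
Final: R2 = 146

146


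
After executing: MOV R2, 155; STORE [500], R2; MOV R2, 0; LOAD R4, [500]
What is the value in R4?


Register and memory trace:
  MOV R2, 155  → R2 = 155
  STORE [500], R2  → mem[500] = 155
  MOV R2, 0  → R2 = 0
  LOAD R4, [500]  → R4 = mem[500] = 155
Final: R4 = 155

155


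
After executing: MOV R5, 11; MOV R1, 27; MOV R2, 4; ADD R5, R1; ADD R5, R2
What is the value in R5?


Register state trace:
  MOV R5, 11  → R5 = 11
  MOV R1, 27  → R1 = 27
  MOV R2, 4  → R2 = 4
  ADD R5, R1  → R5 = 11 + 27 = 38
  ADD R5, R2  → R5 = 38 + 4 = 42
Final: R5 = 42

42


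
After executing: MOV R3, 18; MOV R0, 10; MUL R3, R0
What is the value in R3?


Register state trace:
  MOV R3, 18  → R3 = 18
  MOV R0, 10  → R0 = 10
  MUL R3, R0  → R3 = 18 * 10 = 180
Final: R3 = 180

180


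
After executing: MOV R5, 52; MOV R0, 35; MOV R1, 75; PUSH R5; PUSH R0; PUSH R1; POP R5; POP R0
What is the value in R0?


Stack trace (top is rightmost):
  MOV R5, 52  → R5 = 52
  MOV R0, 35  → R0 = 35
  MOV R1, 75  → R1 = 75
  PUSH R5  → stack: [52]
  PUSH R0  → stack: [52, 35]
  PUSH R1  → stack: [52, 35, 75]
  POP R5  → R5 = 75, stack: [52, 35]
  POP R0  → R0 = 35, stack: [52]
Final: R0 = 35

35


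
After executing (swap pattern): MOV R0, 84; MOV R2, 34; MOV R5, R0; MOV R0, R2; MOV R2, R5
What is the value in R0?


Register state trace (swap pattern):
  MOV R0, 84  → R0 = 84
  MOV R2, 34  → R2 = 34
  MOV R5, R0  → R5 = 84  (save R0)
  MOV R0, R2  → R0 = 34  (R0 gets R2's value)
  MOV R2, R5  → R2 = 84  (R2 gets saved value)
Final: R0 = 34

34


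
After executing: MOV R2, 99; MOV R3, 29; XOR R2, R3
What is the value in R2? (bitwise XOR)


Register state trace:
  MOV R2, 99  → R2 = 99 (0b01100011)
  MOV R3, 29  → R3 = 29 (0b00011101)
  XOR R2, R3  → R2 = 99 XOR 29 = 126 (0b01111110)
Final: R2 = 126

126


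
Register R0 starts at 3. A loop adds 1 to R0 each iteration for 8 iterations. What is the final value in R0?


Starting value: R0 = 3
  Iter 1: R0 = 3 + 1 = 4
  Iter 2: R0 = 4 + 1 = 5
  Iter 3: R0 = 5 + 1 = 6
  Iter 4: R0 = 6 + 1 = 7
  Iter 5: R0 = 7 + 1 = 8
  Iter 6: R0 = 8 + 1 = 9
  Iter 7: R0 = 9 + 1 = 10
  Iter 8: R0 = 10 + 1 = 11
Final: R0 = 11

11


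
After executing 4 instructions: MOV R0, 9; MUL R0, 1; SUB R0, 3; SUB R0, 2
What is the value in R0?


Register state trace:
  MOV R0, 9  → R0 = 9
  MUL R0, 1  → R0 = 9 * 1 = 9
  SUB R0, 3  → R0 = 9 - 3 = 6
  SUB R0, 2  → R0 = 6 - 2 = 4
Final: R0 = 4

4


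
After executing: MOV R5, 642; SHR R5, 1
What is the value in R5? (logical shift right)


Register state trace:
  MOV R5, 642  → R5 = 642
  SHR R5, 1  → R5 = 642 >> 1 = 642 // 2^1 = 321
Final: R5 = 321

321


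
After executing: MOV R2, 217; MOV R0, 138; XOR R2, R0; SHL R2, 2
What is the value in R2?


Register state trace:
  MOV R2, 217  → R2 = 217 (0b11011001)
  MOV R0, 138  → R0 = 138 (0b10001010)
  XOR R2, R0  → R2 = 217 XOR 138 = 83 (0b01010011)
  SHL R2, 2  → R2 = 83 << 2 = 332
Final: R2 = 332

332


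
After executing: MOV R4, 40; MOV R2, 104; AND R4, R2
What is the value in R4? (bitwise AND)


Register state trace:
  MOV R4, 40  → R4 = 40 (0b00101000)
  MOV R2, 104  → R2 = 104 (0b01101000)
  AND R4, R2  → R4 = 40 AND 104 = 40 (0b00101000)
Final: R4 = 40

40


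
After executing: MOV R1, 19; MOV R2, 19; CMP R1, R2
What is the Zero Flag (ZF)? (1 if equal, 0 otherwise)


Register state trace:
  MOV R1, 19  → R1 = 19
  MOV R2, 19  → R2 = 19
  CMP R1, R2  → computes 19 - 19 = 0
  Result is zero, so values are equal
ZF = 1

1


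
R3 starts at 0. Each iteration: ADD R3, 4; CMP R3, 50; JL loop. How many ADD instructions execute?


Loop trace (R3 starts at 0, target 50, step 4):
  ADD #1: R3 = 0 + 4 = 4  → 4 < 50, loop
  ADD #2: R3 = 4 + 4 = 8  → 8 < 50, loop
  ADD #3: R3 = 8 + 4 = 12  → 12 < 50, loop
  ADD #4: R3 = 12 + 4 = 16  → 16 < 50, loop
  ADD #5: R3 = 16 + 4 = 20  → 20 < 50, loop
  ADD #6: R3 = 20 + 4 = 24  → 24 < 50, loop
  ADD #7: R3 = 24 + 4 = 28  → 28 < 50, loop
  ADD #8: R3 = 28 + 4 = 32  → 32 < 50, loop
  ADD #9: R3 = 32 + 4 = 36  → 36 < 50, loop
  ADD #10: R3 = 36 + 4 = 40  → 40 < 50, loop
  ADD #11: R3 = 40 + 4 = 44  → 44 < 50, loop
  ADD #12: R3 = 44 + 4 = 48  → 48 < 50, loop
  ADD #13: R3 = 48 + 4 = 52  → 52 >= 50, exit
Total ADD instructions: 13

13


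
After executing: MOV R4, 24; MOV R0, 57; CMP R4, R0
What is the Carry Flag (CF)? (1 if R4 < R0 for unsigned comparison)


Register state trace:
  MOV R4, 24  → R4 = 24
  MOV R0, 57  → R0 = 57
  CMP R4, R0  → unsigned 24 - 57: borrow occurs
  24 < 57, so CF = 1
CF = 1

1


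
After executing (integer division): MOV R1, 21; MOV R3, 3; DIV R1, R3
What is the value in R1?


Register state trace:
  MOV R1, 21  → R1 = 21
  MOV R3, 3  → R3 = 3
  DIV R1, R3  → R1 = 21 // 3 = 7
Final: R1 = 7

7


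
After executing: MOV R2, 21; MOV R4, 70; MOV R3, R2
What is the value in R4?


Register state trace:
  MOV R2, 21  → R2 = 21
  MOV R4, 70  → R4 = 70
  MOV R3, R2  → R3 = 21
Final: R4 = 70

70


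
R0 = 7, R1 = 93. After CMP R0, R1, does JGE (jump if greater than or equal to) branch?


Trace:
  R0 = 7, R1 = 93
  CMP R0, R1  → compares 7 vs 93
  JGE checks: is 7 greater than or equal to 93?
  7 < 93, so condition is false
Branch taken: No

No


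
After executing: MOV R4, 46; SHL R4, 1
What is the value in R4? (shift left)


Register state trace:
  MOV R4, 46  → R4 = 46
  SHL R4, 1  → R4 = 46 << 1 = 46 * 2^1 = 92
Final: R4 = 92

92


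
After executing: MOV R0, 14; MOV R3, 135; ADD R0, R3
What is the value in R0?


Register state trace:
  MOV R0, 14  → R0 = 14
  MOV R3, 135  → R3 = 135
  ADD R0, R3  → R0 = 14 + 135 = 149
Final: R0 = 149

149


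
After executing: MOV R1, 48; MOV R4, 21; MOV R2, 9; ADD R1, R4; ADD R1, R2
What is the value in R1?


Register state trace:
  MOV R1, 48  → R1 = 48
  MOV R4, 21  → R4 = 21
  MOV R2, 9  → R2 = 9
  ADD R1, R4  → R1 = 48 + 21 = 69
  ADD R1, R2  → R1 = 69 + 9 = 78
Final: R1 = 78

78


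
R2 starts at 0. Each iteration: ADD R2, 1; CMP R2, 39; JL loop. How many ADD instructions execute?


Loop trace (R2 starts at 0, target 39, step 1):
  ADD #1: R2 = 0 + 1 = 1  → 1 < 39, loop
  ADD #2: R2 = 1 + 1 = 2  → 2 < 39, loop
  ADD #3: R2 = 2 + 1 = 3  → 3 < 39, loop
  ADD #4: R2 = 3 + 1 = 4  → 4 < 39, loop
  ADD #5: R2 = 4 + 1 = 5  → 5 < 39, loop
  ADD #6: R2 = 5 + 1 = 6  → 6 < 39, loop
  ADD #7: R2 = 6 + 1 = 7  → 7 < 39, loop
  ADD #8: R2 = 7 + 1 = 8  → 8 < 39, loop
  ADD #9: R2 = 8 + 1 = 9  → 9 < 39, loop
  ADD #10: R2 = 9 + 1 = 10  → 10 < 39, loop
  ADD #11: R2 = 10 + 1 = 11  → 11 < 39, loop
  ADD #12: R2 = 11 + 1 = 12  → 12 < 39, loop
  ADD #13: R2 = 12 + 1 = 13  → 13 < 39, loop
  ADD #14: R2 = 13 + 1 = 14  → 14 < 39, loop
  ADD #15: R2 = 14 + 1 = 15  → 15 < 39, loop
  ADD #16: R2 = 15 + 1 = 16  → 16 < 39, loop
  ADD #17: R2 = 16 + 1 = 17  → 17 < 39, loop
  ADD #18: R2 = 17 + 1 = 18  → 18 < 39, loop
  ADD #19: R2 = 18 + 1 = 19  → 19 < 39, loop
  ADD #20: R2 = 19 + 1 = 20  → 20 < 39, loop
  ADD #21: R2 = 20 + 1 = 21  → 21 < 39, loop
  ADD #22: R2 = 21 + 1 = 22  → 22 < 39, loop
  ADD #23: R2 = 22 + 1 = 23  → 23 < 39, loop
  ADD #24: R2 = 23 + 1 = 24  → 24 < 39, loop
  ADD #25: R2 = 24 + 1 = 25  → 25 < 39, loop
  ADD #26: R2 = 25 + 1 = 26  → 26 < 39, loop
  ADD #27: R2 = 26 + 1 = 27  → 27 < 39, loop
  ADD #28: R2 = 27 + 1 = 28  → 28 < 39, loop
  ADD #29: R2 = 28 + 1 = 29  → 29 < 39, loop
  ADD #30: R2 = 29 + 1 = 30  → 30 < 39, loop
  ADD #31: R2 = 30 + 1 = 31  → 31 < 39, loop
  ADD #32: R2 = 31 + 1 = 32  → 32 < 39, loop
  ADD #33: R2 = 32 + 1 = 33  → 33 < 39, loop
  ADD #34: R2 = 33 + 1 = 34  → 34 < 39, loop
  ADD #35: R2 = 34 + 1 = 35  → 35 < 39, loop
  ADD #36: R2 = 35 + 1 = 36  → 36 < 39, loop
  ADD #37: R2 = 36 + 1 = 37  → 37 < 39, loop
  ADD #38: R2 = 37 + 1 = 38  → 38 < 39, loop
  ADD #39: R2 = 38 + 1 = 39  → 39 >= 39, exit
Total ADD instructions: 39

39


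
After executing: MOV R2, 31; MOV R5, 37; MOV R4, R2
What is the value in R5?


Register state trace:
  MOV R2, 31  → R2 = 31
  MOV R5, 37  → R5 = 37
  MOV R4, R2  → R4 = 31
Final: R5 = 37

37


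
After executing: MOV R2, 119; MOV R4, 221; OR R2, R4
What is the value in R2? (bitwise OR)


Register state trace:
  MOV R2, 119  → R2 = 119 (0b01110111)
  MOV R4, 221  → R4 = 221 (0b11011101)
  OR R2, R4   → R2 = 119 OR 221 = 255 (0b11111111)
Final: R2 = 255

255


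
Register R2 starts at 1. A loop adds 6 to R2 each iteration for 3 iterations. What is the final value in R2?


Starting value: R2 = 1
  Iter 1: R2 = 1 + 6 = 7
  Iter 2: R2 = 7 + 6 = 13
  Iter 3: R2 = 13 + 6 = 19
Final: R2 = 19

19


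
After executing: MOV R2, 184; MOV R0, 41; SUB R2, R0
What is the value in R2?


Register state trace:
  MOV R2, 184  → R2 = 184
  MOV R0, 41  → R0 = 41
  SUB R2, R0  → R2 = 184 - 41 = 143
Final: R2 = 143

143


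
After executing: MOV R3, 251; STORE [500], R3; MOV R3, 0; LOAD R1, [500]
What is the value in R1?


Register and memory trace:
  MOV R3, 251  → R3 = 251
  STORE [500], R3  → mem[500] = 251
  MOV R3, 0  → R3 = 0
  LOAD R1, [500]  → R1 = mem[500] = 251
Final: R1 = 251

251


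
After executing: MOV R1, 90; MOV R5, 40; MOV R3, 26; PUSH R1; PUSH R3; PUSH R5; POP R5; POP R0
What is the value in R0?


Stack trace (top is rightmost):
  MOV R1, 90  → R1 = 90
  MOV R5, 40  → R5 = 40
  MOV R3, 26  → R3 = 26
  PUSH R1  → stack: [90]
  PUSH R3  → stack: [90, 26]
  PUSH R5  → stack: [90, 26, 40]
  POP R5  → R5 = 40, stack: [90, 26]
  POP R0  → R0 = 26, stack: [90]
Final: R0 = 26

26


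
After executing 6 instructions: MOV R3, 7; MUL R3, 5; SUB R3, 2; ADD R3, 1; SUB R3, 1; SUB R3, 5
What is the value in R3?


Register state trace:
  MOV R3, 7  → R3 = 7
  MUL R3, 5  → R3 = 7 * 5 = 35
  SUB R3, 2  → R3 = 35 - 2 = 33
  ADD R3, 1  → R3 = 33 + 1 = 34
  SUB R3, 1  → R3 = 34 - 1 = 33
  SUB R3, 5  → R3 = 33 - 5 = 28
Final: R3 = 28

28


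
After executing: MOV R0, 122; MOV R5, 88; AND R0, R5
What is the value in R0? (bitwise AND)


Register state trace:
  MOV R0, 122  → R0 = 122 (0b01111010)
  MOV R5, 88  → R5 = 88 (0b01011000)
  AND R0, R5  → R0 = 122 AND 88 = 88 (0b01011000)
Final: R0 = 88

88


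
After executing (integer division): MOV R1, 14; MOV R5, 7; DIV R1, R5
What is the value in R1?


Register state trace:
  MOV R1, 14  → R1 = 14
  MOV R5, 7  → R5 = 7
  DIV R1, R5  → R1 = 14 // 7 = 2
Final: R1 = 2

2


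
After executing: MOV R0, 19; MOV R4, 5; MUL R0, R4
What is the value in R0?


Register state trace:
  MOV R0, 19  → R0 = 19
  MOV R4, 5  → R4 = 5
  MUL R0, R4  → R0 = 19 * 5 = 95
Final: R0 = 95

95


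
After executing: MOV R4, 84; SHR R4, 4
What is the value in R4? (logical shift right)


Register state trace:
  MOV R4, 84  → R4 = 84
  SHR R4, 4  → R4 = 84 >> 4 = 84 // 2^4 = 5
Final: R4 = 5

5


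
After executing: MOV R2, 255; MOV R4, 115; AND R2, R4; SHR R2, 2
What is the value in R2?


Register state trace:
  MOV R2, 255  → R2 = 255 (0b11111111)
  MOV R4, 115  → R4 = 115 (0b01110011)
  AND R2, R4  → R2 = 255 AND 115 = 115 (0b01110011)
  SHR R2, 2  → R2 = 115 >> 2 = 28
Final: R2 = 28

28


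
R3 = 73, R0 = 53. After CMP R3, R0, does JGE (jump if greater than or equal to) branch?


Trace:
  R3 = 73, R0 = 53
  CMP R3, R0  → compares 73 vs 53
  JGE checks: is 73 greater than or equal to 53?
  73 > 53, so condition is true
Branch taken: Yes

Yes


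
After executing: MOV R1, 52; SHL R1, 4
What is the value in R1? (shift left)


Register state trace:
  MOV R1, 52  → R1 = 52
  SHL R1, 4  → R1 = 52 << 4 = 52 * 2^4 = 832
Final: R1 = 832

832


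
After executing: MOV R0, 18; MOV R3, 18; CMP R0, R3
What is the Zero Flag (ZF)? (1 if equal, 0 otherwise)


Register state trace:
  MOV R0, 18  → R0 = 18
  MOV R3, 18  → R3 = 18
  CMP R0, R3  → computes 18 - 18 = 0
  Result is zero, so values are equal
ZF = 1

1


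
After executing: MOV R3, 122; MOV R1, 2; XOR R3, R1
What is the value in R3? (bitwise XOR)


Register state trace:
  MOV R3, 122  → R3 = 122 (0b01111010)
  MOV R1, 2  → R1 = 2 (0b00000010)
  XOR R3, R1  → R3 = 122 XOR 2 = 120 (0b01111000)
Final: R3 = 120

120
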